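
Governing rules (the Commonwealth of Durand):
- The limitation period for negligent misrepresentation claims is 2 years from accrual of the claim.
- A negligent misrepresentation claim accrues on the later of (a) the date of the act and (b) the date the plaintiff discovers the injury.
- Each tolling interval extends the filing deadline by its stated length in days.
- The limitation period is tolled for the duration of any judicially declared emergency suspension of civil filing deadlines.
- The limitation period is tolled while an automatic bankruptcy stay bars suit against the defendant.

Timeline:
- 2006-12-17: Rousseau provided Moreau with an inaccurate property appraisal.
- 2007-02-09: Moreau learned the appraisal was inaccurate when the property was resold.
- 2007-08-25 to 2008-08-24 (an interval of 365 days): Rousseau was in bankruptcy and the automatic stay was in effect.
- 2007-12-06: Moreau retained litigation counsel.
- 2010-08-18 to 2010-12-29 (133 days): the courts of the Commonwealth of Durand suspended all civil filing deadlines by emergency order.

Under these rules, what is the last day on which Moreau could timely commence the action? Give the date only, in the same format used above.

Because discovery on 2007-02-09 post-dates the 2006-12-17 act, accrual under the later-of rule falls on 2007-02-09.
Adding the 2 years base period to 2007-02-09 gives a deadline of 2009-02-09, before any tolling.
The period was tolled for 365 days by the automatic bankruptcy stay (2007-08-25 to 2008-08-24), pushing the deadline to 2010-02-09.
By the time the emergency suspension of filing deadlines began on 2010-08-18, the limitation period had already expired on 2010-02-09; that interval cannot revive it.
The other events in the timeline have no effect on the limitation period under the stated rules.

2010-02-09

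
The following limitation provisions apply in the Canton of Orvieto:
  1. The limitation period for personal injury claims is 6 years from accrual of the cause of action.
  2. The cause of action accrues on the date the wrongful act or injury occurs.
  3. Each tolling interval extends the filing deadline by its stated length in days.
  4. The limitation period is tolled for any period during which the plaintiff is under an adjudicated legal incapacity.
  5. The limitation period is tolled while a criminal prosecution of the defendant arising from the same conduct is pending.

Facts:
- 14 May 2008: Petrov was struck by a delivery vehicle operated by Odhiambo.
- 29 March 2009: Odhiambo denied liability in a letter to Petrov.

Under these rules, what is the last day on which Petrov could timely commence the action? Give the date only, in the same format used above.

14 May 2014

The limitation period began to run on 14 May 2008.
The untolled deadline — 6 years after 14 May 2008 — is 14 May 2014.
Nothing else in the chronology tolls or restarts the period.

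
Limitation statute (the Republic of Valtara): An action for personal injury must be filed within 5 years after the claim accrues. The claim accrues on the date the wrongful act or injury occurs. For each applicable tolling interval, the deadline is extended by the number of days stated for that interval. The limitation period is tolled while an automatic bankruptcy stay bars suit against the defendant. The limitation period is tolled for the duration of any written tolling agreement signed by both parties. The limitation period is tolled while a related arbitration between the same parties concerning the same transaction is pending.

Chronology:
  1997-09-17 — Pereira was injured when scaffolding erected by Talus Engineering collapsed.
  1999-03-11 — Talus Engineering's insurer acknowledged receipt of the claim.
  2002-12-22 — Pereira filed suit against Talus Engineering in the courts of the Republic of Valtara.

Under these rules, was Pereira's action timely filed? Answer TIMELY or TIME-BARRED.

The claim accrued on 1997-09-17, the date of the act.
Adding the 5 years base period to 1997-09-17 gives a deadline of 2002-09-17, before any tolling.
None of the other events listed affects the running of the period under the stated rules.
The 2002-12-22 filing falls after the 2002-09-17 deadline; the claim is time-barred.

TIME-BARRED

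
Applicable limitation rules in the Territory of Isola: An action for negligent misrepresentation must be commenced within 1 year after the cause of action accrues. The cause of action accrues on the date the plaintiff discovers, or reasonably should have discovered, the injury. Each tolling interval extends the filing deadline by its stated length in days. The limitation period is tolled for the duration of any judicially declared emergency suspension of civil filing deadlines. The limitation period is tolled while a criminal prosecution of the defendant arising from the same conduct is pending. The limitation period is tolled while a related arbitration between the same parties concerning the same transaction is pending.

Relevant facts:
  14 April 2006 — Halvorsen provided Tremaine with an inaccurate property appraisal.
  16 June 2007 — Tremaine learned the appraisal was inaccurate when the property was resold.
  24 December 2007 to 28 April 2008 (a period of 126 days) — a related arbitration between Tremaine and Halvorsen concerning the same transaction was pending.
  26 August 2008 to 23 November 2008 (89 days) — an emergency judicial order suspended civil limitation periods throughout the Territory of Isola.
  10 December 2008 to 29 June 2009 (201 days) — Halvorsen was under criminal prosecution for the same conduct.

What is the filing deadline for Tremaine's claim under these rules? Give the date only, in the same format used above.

Under the discovery rule, the claim accrued on 16 June 2007, when Tremaine discovered the injury — not on the 14 April 2006 date of the underlying act.
Adding the 1 year base period to 16 June 2007 gives a deadline of 16 June 2008, before any tolling.
Because the pending related arbitration ran from 24 December 2007 to 28 April 2008, the deadline is extended by 126 days to 20 October 2008.
The emergency suspension of filing deadlines from 26 August 2008 to 23 November 2008 tolled the period for 89 days, extending the deadline to 17 January 2009.
Because the pending criminal prosecution ran from 10 December 2008 to 29 June 2009, the deadline is extended by 201 days to 6 August 2009.

6 August 2009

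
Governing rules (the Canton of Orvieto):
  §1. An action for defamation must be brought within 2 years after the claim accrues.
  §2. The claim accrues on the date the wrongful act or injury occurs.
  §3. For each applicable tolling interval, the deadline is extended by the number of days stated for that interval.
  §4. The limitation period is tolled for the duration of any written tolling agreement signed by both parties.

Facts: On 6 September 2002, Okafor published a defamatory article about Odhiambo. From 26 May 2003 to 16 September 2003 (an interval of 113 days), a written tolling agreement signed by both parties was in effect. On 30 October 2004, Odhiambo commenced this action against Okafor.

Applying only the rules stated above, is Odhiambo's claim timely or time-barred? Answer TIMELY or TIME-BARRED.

TIMELY

The claim accrued on 6 September 2002, when the wrongful act occurred.
The untolled deadline — 2 years after 6 September 2002 — is 6 September 2004.
The written tolling agreement from 26 May 2003 to 16 September 2003 tolled the period for 113 days, extending the deadline to 28 December 2004.
The 30 October 2004 filing precedes the 28 December 2004 deadline; the claim is timely.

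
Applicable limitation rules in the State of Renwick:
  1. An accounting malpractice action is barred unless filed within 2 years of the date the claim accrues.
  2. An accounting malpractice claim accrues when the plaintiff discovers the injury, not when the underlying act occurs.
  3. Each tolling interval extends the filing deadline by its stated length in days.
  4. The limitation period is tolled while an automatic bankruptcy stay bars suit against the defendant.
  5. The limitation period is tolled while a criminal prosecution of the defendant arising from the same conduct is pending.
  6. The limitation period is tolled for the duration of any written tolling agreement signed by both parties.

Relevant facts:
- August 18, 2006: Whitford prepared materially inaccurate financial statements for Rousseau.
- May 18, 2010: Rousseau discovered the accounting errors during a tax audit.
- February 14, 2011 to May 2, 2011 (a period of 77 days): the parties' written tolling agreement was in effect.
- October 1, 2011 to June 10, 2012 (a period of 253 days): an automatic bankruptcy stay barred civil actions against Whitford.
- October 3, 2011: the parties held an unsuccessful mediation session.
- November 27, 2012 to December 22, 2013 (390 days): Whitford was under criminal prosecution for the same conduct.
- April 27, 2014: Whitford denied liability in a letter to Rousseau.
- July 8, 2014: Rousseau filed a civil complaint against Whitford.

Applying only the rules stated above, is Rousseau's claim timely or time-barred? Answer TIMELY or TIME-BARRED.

TIME-BARRED

The claim did not accrue until Rousseau discovered the injury on May 18, 2010; the August 18, 2006 act date does not start the clock under the stated rule.
Adding the 2 years base period to May 18, 2010 gives a deadline of May 18, 2012, before any tolling.
The written tolling agreement from February 14, 2011 to May 2, 2011 tolled the period for 77 days, extending the deadline to August 3, 2012.
Because the automatic bankruptcy stay ran from October 1, 2011 to June 10, 2012, the deadline is extended by 253 days to April 13, 2013.
The period was tolled for 390 days by the pending criminal prosecution (November 27, 2012 to December 22, 2013), pushing the deadline to May 8, 2014.
The other events in the timeline have no effect on the limitation period under the stated rules.
The July 8, 2014 filing falls after the May 8, 2014 deadline; the claim is time-barred.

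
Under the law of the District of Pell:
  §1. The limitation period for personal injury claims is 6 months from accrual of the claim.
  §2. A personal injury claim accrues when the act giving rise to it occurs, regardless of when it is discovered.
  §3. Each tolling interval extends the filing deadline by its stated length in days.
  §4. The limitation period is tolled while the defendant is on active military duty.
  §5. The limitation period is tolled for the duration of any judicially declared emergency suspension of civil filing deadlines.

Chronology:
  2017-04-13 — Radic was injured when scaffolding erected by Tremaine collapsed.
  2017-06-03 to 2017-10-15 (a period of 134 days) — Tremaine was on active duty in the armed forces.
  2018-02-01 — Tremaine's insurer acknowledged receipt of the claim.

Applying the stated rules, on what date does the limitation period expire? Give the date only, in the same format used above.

The claim accrued on 2017-04-13, when the wrongful act occurred.
6 months from 2017-04-13 is 2017-10-13.
Because the defendant's active military service ran from 2017-06-03 to 2017-10-15, the deadline is extended by 134 days to 2018-02-24.
Nothing else in the chronology tolls or restarts the period.

2018-02-24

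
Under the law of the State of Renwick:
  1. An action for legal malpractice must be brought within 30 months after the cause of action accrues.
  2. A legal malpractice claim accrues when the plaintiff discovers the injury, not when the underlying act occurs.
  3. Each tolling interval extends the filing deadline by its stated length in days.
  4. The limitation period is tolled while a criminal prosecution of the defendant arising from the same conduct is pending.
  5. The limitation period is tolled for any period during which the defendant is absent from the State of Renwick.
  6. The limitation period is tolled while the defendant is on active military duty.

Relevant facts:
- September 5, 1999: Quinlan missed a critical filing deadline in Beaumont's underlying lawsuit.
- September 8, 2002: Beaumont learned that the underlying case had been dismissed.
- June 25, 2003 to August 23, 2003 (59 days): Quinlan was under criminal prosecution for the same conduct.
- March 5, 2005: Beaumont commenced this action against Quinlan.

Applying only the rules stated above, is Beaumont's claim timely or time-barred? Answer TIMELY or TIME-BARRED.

Under the discovery rule, the claim accrued on September 8, 2002, when Beaumont discovered the injury — not on the September 5, 1999 date of the underlying act.
30 months from September 8, 2002 is March 8, 2005.
The pending criminal prosecution from June 25, 2003 to August 23, 2003 tolled the period for 59 days, extending the deadline to May 6, 2005.
Beaumont filed on March 5, 2005, before the May 6, 2005 deadline, so the action is timely.

TIMELY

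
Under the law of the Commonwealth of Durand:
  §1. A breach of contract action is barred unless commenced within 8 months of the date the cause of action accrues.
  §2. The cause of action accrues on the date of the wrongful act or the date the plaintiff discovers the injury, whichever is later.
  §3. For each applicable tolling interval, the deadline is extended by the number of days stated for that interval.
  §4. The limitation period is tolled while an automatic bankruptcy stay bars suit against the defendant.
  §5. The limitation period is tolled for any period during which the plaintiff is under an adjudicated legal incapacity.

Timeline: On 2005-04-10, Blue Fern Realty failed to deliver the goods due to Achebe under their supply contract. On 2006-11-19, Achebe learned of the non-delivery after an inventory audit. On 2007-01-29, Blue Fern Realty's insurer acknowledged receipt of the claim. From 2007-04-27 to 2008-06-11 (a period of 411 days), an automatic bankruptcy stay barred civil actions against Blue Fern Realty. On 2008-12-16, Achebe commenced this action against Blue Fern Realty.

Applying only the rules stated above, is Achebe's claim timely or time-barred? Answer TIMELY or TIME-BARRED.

TIME-BARRED

Because discovery on 2006-11-19 post-dates the 2005-04-10 act, accrual under the later-of rule falls on 2006-11-19.
Adding the 8 months base period to 2006-11-19 gives a deadline of 2007-07-19, before any tolling.
The period was tolled for 411 days by the automatic bankruptcy stay (2007-04-27 to 2008-06-11), pushing the deadline to 2008-09-02.
Nothing else in the chronology tolls or restarts the period.
The 2008-12-16 filing falls after the 2008-09-02 deadline; the claim is time-barred.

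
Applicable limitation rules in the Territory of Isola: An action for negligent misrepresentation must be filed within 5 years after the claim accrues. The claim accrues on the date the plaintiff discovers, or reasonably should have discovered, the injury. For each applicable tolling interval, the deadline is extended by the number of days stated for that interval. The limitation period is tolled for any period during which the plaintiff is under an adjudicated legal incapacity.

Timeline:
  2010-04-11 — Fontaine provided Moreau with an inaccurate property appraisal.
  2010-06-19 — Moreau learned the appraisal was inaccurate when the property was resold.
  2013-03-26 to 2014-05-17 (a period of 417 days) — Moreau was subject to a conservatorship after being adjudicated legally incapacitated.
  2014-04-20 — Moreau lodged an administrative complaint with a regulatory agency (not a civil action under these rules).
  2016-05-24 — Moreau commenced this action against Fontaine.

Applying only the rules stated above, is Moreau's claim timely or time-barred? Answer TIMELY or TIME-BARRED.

TIMELY

The claim did not accrue until Moreau discovered the injury on 2010-06-19; the 2010-04-11 act date does not start the clock under the stated rule.
5 years from 2010-06-19 is 2015-06-19.
Because the plaintiff's legal incapacity ran from 2013-03-26 to 2014-05-17, the deadline is extended by 417 days to 2016-08-09.
The other events in the timeline have no effect on the limitation period under the stated rules.
The 2016-05-24 filing precedes the 2016-08-09 deadline; the claim is timely.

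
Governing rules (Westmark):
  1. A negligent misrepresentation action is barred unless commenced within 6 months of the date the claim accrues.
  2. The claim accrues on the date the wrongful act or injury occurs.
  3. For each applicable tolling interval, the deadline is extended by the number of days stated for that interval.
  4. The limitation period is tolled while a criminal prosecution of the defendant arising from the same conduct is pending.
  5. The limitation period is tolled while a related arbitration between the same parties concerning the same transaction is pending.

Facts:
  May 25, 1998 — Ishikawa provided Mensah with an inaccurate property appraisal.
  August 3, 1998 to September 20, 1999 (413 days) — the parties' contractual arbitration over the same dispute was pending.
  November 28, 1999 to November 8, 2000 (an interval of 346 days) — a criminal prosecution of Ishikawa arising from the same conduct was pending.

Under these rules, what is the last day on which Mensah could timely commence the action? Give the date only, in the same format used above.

December 23, 2000

The limitation period began to run on May 25, 1998.
The untolled deadline — 6 months after May 25, 1998 — is November 25, 1998.
Because the pending related arbitration ran from August 3, 1998 to September 20, 1999, the deadline is extended by 413 days to January 12, 2000.
The period was tolled for 346 days by the pending criminal prosecution (November 28, 1999 to November 8, 2000), pushing the deadline to December 23, 2000.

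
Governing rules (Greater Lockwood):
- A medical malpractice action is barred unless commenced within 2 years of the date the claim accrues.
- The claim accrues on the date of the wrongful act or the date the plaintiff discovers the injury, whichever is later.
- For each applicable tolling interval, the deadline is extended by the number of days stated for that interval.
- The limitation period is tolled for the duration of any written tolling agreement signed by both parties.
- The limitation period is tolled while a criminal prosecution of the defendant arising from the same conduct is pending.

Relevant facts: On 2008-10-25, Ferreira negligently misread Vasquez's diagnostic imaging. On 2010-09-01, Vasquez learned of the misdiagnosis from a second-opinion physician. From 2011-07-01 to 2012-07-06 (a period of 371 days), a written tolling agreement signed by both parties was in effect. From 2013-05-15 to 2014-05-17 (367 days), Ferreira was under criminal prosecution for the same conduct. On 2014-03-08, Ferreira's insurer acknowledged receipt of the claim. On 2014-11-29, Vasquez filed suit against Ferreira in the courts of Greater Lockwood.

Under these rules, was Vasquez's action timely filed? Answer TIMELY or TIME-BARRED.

Because discovery on 2010-09-01 post-dates the 2008-10-25 act, accrual under the later-of rule falls on 2010-09-01.
Adding the 2 years base period to 2010-09-01 gives a deadline of 2012-09-01, before any tolling.
Because the written tolling agreement ran from 2011-07-01 to 2012-07-06, the deadline is extended by 371 days to 2013-09-07.
The pending criminal prosecution from 2013-05-15 to 2014-05-17 tolled the period for 367 days, extending the deadline to 2014-09-09.
None of the other events listed affects the running of the period under the stated rules.
Filing on 2014-11-29 missed the 2014-09-09 deadline — the action is time-barred.

TIME-BARRED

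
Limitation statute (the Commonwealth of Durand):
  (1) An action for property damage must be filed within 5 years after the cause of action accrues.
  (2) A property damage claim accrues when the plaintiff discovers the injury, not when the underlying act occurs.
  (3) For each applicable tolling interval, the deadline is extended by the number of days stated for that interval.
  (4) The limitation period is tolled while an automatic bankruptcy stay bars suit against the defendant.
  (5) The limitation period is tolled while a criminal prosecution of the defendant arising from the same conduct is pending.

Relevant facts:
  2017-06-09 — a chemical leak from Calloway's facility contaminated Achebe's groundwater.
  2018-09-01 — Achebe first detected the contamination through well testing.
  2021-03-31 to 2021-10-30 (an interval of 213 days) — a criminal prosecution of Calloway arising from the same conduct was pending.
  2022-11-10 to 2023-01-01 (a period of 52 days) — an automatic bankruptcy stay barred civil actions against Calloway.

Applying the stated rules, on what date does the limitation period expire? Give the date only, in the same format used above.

2024-05-23

Under the discovery rule, the claim accrued on 2018-09-01, when Achebe discovered the injury — not on the 2017-06-09 date of the underlying act.
Adding the 5 years base period to 2018-09-01 gives a deadline of 2023-09-01, before any tolling.
The pending criminal prosecution from 2021-03-31 to 2021-10-30 tolled the period for 213 days, extending the deadline to 2024-04-01.
The automatic bankruptcy stay from 2022-11-10 to 2023-01-01 tolled the period for 52 days, extending the deadline to 2024-05-23.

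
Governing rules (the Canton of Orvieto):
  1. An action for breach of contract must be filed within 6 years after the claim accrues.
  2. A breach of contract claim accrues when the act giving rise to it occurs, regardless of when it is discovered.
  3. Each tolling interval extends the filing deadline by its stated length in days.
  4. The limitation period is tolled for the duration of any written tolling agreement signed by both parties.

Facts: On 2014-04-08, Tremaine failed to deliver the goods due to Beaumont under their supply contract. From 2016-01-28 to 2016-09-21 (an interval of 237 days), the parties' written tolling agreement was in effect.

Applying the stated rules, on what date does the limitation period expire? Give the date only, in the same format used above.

The claim accrued on 2014-04-08, when the wrongful act occurred.
The untolled deadline — 6 years after 2014-04-08 — is 2020-04-08.
The written tolling agreement from 2016-01-28 to 2016-09-21 tolled the period for 237 days, extending the deadline to 2020-12-01.

2020-12-01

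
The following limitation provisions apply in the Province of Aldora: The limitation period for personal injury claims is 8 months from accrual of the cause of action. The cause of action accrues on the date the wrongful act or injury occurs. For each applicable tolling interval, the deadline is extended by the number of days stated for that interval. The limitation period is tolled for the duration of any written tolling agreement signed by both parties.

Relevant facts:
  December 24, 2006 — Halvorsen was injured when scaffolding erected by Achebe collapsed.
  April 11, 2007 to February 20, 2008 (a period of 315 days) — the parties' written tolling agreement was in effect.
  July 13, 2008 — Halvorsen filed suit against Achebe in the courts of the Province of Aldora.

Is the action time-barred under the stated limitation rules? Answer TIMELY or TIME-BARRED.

TIME-BARRED

The limitation period began to run on December 24, 2006.
8 months from December 24, 2006 is August 24, 2007.
Because the written tolling agreement ran from April 11, 2007 to February 20, 2008, the deadline is extended by 315 days to July 4, 2008.
The July 13, 2008 filing falls after the July 4, 2008 deadline; the claim is time-barred.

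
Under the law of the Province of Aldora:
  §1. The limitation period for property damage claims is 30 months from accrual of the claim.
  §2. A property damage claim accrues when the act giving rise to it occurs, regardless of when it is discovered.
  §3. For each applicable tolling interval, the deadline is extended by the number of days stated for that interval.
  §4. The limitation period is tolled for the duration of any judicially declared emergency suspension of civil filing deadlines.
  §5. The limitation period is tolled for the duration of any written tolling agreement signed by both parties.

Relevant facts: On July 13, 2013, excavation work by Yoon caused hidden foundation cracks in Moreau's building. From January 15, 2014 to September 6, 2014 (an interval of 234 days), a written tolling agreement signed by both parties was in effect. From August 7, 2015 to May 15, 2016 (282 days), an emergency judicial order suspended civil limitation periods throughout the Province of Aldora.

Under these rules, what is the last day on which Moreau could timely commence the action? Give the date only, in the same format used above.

June 12, 2017

The claim accrued on July 13, 2013, the date of the act.
The untolled deadline — 30 months after July 13, 2013 — is January 13, 2016.
The period was tolled for 234 days by the written tolling agreement (January 15, 2014 to September 6, 2014), pushing the deadline to September 3, 2016.
Because the emergency suspension of filing deadlines ran from August 7, 2015 to May 15, 2016, the deadline is extended by 282 days to June 12, 2017.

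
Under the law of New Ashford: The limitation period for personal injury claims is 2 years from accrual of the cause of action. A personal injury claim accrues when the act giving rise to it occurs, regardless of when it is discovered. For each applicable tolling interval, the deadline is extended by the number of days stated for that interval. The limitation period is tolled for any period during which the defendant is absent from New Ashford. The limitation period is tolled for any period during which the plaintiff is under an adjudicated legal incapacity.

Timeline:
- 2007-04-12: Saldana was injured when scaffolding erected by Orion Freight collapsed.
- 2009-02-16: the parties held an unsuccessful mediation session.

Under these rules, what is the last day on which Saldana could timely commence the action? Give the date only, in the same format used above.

The limitation period began to run on 2007-04-12.
The untolled deadline — 2 years after 2007-04-12 — is 2009-04-12.
The other events in the timeline have no effect on the limitation period under the stated rules.

2009-04-12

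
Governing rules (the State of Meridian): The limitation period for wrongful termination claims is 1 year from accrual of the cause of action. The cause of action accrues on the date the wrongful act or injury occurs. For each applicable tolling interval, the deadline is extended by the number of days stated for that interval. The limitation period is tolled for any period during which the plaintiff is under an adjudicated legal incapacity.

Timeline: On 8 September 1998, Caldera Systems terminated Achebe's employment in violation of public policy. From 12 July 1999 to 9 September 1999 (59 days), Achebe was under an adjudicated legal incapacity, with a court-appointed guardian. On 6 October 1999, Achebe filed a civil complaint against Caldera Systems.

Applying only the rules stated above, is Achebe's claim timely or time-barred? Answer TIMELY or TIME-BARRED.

The claim accrued on 8 September 1998, when the wrongful act occurred.
The untolled deadline — 1 year after 8 September 1998 — is 8 September 1999.
The plaintiff's legal incapacity from 12 July 1999 to 9 September 1999 tolled the period for 59 days, extending the deadline to 6 November 1999.
The 6 October 1999 filing precedes the 6 November 1999 deadline; the claim is timely.

TIMELY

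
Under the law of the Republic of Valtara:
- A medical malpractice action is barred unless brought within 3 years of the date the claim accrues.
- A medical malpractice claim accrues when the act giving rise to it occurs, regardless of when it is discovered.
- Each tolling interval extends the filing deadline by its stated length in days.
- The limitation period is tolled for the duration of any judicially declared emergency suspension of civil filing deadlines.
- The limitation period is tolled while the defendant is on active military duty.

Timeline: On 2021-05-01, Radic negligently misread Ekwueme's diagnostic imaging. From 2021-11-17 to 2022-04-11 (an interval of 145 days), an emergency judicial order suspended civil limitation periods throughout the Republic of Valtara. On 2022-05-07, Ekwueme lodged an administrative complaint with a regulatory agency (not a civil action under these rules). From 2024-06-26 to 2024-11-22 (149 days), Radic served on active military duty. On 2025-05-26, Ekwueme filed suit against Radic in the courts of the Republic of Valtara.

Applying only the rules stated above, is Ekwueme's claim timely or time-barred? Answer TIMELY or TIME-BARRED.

TIME-BARRED

The claim accrued on 2021-05-01, when the wrongful act occurred.
Adding the 3 years base period to 2021-05-01 gives a deadline of 2024-05-01, before any tolling.
The period was tolled for 145 days by the emergency suspension of filing deadlines (2021-11-17 to 2022-04-11), pushing the deadline to 2024-09-23.
Because the defendant's active military service ran from 2024-06-26 to 2024-11-22, the deadline is extended by 149 days to 2025-02-19.
None of the other events listed affects the running of the period under the stated rules.
Filing on 2025-05-26 missed the 2025-02-19 deadline — the action is time-barred.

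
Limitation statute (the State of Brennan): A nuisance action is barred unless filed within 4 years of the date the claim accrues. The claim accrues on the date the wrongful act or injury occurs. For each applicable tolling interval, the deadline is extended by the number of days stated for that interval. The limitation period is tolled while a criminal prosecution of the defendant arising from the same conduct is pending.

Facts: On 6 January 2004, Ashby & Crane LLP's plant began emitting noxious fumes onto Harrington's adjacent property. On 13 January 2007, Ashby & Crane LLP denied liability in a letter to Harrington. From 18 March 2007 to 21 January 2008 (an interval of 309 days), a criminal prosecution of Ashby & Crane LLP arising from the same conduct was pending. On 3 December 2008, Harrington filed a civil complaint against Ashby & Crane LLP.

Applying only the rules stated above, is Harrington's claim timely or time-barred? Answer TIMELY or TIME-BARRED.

The claim accrued on 6 January 2004, when the wrongful act occurred.
The untolled deadline — 4 years after 6 January 2004 — is 6 January 2008.
The pending criminal prosecution from 18 March 2007 to 21 January 2008 tolled the period for 309 days, extending the deadline to 10 November 2008.
None of the other events listed affects the running of the period under the stated rules.
Filing on 3 December 2008 missed the 10 November 2008 deadline — the action is time-barred.

TIME-BARRED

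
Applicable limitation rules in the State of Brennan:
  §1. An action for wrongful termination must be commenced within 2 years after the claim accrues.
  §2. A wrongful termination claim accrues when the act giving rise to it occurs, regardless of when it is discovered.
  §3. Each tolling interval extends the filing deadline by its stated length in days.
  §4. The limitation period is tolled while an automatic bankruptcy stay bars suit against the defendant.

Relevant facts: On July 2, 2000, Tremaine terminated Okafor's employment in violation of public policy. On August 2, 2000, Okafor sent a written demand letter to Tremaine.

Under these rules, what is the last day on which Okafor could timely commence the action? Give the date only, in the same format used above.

The claim accrued on July 2, 2000, the date of the act.
2 years from July 2, 2000 is July 2, 2002.
None of the other events listed affects the running of the period under the stated rules.

July 2, 2002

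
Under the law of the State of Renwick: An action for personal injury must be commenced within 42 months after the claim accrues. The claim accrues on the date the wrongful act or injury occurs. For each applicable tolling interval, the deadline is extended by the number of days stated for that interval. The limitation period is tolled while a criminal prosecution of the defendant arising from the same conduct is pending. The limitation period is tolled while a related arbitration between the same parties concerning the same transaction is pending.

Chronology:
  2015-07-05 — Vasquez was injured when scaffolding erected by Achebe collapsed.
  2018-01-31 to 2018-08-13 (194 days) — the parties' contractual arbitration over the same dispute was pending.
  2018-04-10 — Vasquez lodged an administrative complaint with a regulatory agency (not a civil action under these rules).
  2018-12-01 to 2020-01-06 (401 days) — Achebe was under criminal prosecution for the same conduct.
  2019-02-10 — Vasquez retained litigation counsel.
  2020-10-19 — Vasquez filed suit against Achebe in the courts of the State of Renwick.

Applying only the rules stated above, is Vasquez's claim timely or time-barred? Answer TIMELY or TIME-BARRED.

TIME-BARRED

The claim accrued on 2015-07-05, when the wrongful act occurred.
42 months from 2015-07-05 is 2019-01-05.
Because the pending related arbitration ran from 2018-01-31 to 2018-08-13, the deadline is extended by 194 days to 2019-07-18.
The period was tolled for 401 days by the pending criminal prosecution (2018-12-01 to 2020-01-06), pushing the deadline to 2020-08-22.
The other events in the timeline have no effect on the limitation period under the stated rules.
The 2020-10-19 filing falls after the 2020-08-22 deadline; the claim is time-barred.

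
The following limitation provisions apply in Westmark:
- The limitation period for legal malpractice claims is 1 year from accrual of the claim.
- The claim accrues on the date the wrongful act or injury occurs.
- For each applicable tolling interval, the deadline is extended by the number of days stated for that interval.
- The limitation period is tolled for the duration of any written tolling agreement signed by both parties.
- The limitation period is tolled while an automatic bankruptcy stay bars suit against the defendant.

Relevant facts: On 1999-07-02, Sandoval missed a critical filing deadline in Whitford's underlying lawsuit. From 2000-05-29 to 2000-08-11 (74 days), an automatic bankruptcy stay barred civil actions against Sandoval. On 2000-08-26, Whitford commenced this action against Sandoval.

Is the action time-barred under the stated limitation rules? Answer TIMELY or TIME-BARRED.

TIMELY

The limitation period began to run on 1999-07-02.
The untolled deadline — 1 year after 1999-07-02 — is 2000-07-02.
The automatic bankruptcy stay from 2000-05-29 to 2000-08-11 tolled the period for 74 days, extending the deadline to 2000-09-14.
Whitford filed on 2000-08-26, before the 2000-09-14 deadline, so the action is timely.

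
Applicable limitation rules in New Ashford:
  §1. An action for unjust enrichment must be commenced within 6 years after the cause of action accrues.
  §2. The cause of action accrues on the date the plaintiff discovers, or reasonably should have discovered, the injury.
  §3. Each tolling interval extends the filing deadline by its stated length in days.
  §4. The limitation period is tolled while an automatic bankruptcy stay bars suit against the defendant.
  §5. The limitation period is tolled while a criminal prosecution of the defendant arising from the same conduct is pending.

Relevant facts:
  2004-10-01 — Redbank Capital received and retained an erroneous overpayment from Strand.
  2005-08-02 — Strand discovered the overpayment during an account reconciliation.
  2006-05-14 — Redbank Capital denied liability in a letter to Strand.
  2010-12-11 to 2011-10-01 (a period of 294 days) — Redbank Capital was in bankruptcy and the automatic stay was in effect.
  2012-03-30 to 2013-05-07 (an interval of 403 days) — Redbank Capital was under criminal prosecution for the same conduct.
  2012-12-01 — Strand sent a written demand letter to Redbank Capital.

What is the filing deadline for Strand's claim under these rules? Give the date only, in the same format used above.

2013-06-29

Under the discovery rule, the claim accrued on 2005-08-02, when Strand discovered the injury — not on the 2004-10-01 date of the underlying act.
Adding the 6 years base period to 2005-08-02 gives a deadline of 2011-08-02, before any tolling.
The automatic bankruptcy stay from 2010-12-11 to 2011-10-01 tolled the period for 294 days, extending the deadline to 2012-05-22.
The period was tolled for 403 days by the pending criminal prosecution (2012-03-30 to 2013-05-07), pushing the deadline to 2013-06-29.
Nothing else in the chronology tolls or restarts the period.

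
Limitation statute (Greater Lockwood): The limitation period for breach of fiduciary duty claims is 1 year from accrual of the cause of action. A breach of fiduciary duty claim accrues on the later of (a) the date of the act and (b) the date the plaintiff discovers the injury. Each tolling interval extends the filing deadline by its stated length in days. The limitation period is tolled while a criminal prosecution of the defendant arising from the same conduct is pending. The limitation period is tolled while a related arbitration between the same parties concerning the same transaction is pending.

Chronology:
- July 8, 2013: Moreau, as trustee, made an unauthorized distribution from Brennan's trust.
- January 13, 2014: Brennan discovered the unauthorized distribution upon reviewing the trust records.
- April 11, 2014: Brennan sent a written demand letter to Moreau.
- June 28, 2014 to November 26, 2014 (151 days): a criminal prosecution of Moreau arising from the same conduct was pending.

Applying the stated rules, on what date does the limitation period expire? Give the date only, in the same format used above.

Because discovery on January 13, 2014 post-dates the July 8, 2013 act, accrual under the later-of rule falls on January 13, 2014.
1 year from January 13, 2014 is January 13, 2015.
Because the pending criminal prosecution ran from June 28, 2014 to November 26, 2014, the deadline is extended by 151 days to June 13, 2015.
The other events in the timeline have no effect on the limitation period under the stated rules.

June 13, 2015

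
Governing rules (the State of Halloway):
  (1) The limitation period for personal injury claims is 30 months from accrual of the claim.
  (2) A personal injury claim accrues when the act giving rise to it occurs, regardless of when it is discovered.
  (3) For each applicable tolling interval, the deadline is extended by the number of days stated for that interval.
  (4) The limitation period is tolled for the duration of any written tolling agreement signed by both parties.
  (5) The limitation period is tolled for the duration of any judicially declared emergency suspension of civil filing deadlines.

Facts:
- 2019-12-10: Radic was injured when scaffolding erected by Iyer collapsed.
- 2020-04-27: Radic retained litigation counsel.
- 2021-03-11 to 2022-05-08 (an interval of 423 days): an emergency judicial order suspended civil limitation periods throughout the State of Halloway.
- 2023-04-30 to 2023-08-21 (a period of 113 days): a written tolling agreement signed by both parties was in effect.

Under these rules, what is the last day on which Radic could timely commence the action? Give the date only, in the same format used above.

2023-11-28

The limitation period began to run on 2019-12-10.
The untolled deadline — 30 months after 2019-12-10 — is 2022-06-10.
The period was tolled for 423 days by the emergency suspension of filing deadlines (2021-03-11 to 2022-05-08), pushing the deadline to 2023-08-07.
Because the written tolling agreement ran from 2023-04-30 to 2023-08-21, the deadline is extended by 113 days to 2023-11-28.
The other events in the timeline have no effect on the limitation period under the stated rules.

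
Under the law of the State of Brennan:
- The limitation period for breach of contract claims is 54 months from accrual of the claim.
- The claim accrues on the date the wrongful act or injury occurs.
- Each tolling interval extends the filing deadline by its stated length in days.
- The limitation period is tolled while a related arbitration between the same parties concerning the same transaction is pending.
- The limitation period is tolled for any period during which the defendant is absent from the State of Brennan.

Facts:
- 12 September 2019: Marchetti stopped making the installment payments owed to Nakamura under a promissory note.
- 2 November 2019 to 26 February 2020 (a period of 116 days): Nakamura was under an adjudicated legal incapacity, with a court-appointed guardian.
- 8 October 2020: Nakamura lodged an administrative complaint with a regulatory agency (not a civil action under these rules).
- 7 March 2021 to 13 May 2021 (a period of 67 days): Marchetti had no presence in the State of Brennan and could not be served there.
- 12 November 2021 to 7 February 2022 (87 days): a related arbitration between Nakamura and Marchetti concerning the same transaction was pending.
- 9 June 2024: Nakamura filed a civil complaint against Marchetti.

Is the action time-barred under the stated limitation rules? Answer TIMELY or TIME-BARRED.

The limitation period began to run on 12 September 2019.
The untolled deadline — 54 months after 12 September 2019 — is 12 March 2024.
Because the defendant's absence from the jurisdiction ran from 7 March 2021 to 13 May 2021, the deadline is extended by 67 days to 18 May 2024.
Because the pending related arbitration ran from 12 November 2021 to 7 February 2022, the deadline is extended by 87 days to 13 August 2024.
No stated provision tolls the period for the plaintiff's incapacity, so the interval from 2 November 2019 to 26 February 2020 has no effect on the deadline.
The other events in the timeline have no effect on the limitation period under the stated rules.
Nakamura filed on 9 June 2024, before the 13 August 2024 deadline, so the action is timely.

TIMELY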